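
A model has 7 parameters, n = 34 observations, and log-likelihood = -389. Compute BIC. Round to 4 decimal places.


Compute k*ln(n) = 7*ln(34) = 7*3.526361 = 24.684527.
Then -2*loglik = 778.
BIC = 24.684527 + 778 = 802.684527, which rounds to 802.6845.

802.6845


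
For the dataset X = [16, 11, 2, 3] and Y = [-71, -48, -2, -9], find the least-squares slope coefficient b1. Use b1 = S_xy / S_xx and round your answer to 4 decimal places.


Calculate xbar = 8.0000, ybar = -32.5000.
S_xx = 134.0000, S_xy = -655.0000.
Using b1 = S_xy / S_xx = -655.0000 / 134.0000, we get b1 = -4.8881.

-4.8881


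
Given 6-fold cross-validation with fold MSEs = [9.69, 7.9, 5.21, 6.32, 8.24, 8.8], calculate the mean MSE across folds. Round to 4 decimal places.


Total MSE across folds = 46.1600.
CV-MSE = 46.1600/6 = 7.6933.

7.6933


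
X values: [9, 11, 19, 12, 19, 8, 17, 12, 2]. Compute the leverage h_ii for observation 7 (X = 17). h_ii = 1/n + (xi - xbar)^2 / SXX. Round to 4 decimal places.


n = 9, xbar = 12.1111.
SXX = sum((xi - xbar)^2) = 248.8889.
h = 1/9 + (17 - 12.1111)^2 / 248.8889 = 0.2071.

0.2071


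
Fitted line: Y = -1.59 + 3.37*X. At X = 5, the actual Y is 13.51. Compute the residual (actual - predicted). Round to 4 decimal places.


Predicted = -1.59 + 3.37 * 5 = 15.2600.
Residual = 13.51 - 15.2600 = -1.7500.

-1.7500


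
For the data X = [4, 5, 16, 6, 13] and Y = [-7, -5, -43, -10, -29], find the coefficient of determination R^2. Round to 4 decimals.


After computing the OLS fit (b0=8.0906, b1=-3.0557):
SSres = 24.8432, SStot = 1096.8000.
R^2 = 1 - 24.8432/1096.8000 = 0.9773.

0.9773


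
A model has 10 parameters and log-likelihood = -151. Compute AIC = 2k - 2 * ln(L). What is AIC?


Compute:
2k = 2*10 = 20.
-2*loglik = -2*(-151) = 302.
AIC = 20 + 302 = 322.

322


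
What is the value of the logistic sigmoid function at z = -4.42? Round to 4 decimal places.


Compute exp(4.4200) = 83.0963.
Sigmoid = 1 / (1 + 83.0963) = 1 / 84.0963 = 0.0119.

0.0119


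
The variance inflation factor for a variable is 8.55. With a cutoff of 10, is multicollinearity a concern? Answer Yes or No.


Compare VIF = 8.55 to the threshold of 10.
8.55 < 10, so the answer is No.

No


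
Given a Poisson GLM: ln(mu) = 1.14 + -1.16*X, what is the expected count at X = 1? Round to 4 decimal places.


Linear predictor: eta = 1.14 + (-1.16)(1) = -0.0200.
Expected count: mu = exp(-0.0200) = 0.9802.

0.9802


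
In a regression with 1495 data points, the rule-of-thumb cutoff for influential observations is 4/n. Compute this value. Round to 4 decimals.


Using the rule of thumb:
Threshold = 4 / 1495 = 0.0027.

0.0027


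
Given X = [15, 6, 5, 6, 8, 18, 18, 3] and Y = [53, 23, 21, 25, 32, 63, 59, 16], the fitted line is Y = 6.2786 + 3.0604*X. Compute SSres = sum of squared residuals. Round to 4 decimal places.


Predicted values from Y = 6.2786 + 3.0604*X.
Residuals: [0.8154, -1.6410, -0.5806, 0.3590, 1.2382, 1.6342, -2.3658, 0.5402].
SSres = 13.9163.

13.9163


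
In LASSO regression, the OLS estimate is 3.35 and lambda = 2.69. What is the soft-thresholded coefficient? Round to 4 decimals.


Check: |3.35| = 3.35 vs lambda = 2.69.
Since |beta| > lambda, coefficient = sign(beta)*(|beta| - lambda) = 0.6600.
Soft-thresholded coefficient = 0.6600.

0.6600


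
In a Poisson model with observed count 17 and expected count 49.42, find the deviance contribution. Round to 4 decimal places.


y/mu = 17/49.42 = 0.343990 (approx.), and ln(17/49.42) = -1.067142.
y * ln(y/mu) = 17 * -1.067142 = -18.141414.
y - mu = -32.42.
D = 2 * (-18.141414 - -32.42) = 28.557172, which rounds to 28.5572.

28.5572


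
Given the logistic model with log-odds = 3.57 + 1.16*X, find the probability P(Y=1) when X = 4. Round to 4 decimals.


Linear predictor: z = 3.57 + 1.16 * 4 = 8.2100.
P = 1/(1 + exp(-8.2100)) = 1/(1 + 0.0003) = 0.9997.

0.9997


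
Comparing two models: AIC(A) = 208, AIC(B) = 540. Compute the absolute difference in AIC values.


Compute |208 - 540| = 332.
Model A has the smaller AIC.

332


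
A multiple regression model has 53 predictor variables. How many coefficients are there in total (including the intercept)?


Total coefficients = number of predictors + 1 (for the intercept).
= 53 + 1 = 54.

54


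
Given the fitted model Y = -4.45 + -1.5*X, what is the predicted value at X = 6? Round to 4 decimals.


Plug X = 6 into Y = -4.45 + -1.5*X:
Y = -4.45 + -9.0000 = -13.4500.

-13.4500


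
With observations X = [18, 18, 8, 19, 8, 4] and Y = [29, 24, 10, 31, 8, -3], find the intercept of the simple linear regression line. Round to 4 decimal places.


Compute b1 = 2.0302 from the OLS formula.
With xbar = 12.5000 and ybar = 16.5000, the intercept is:
b0 = 16.5000 - 2.0302 * 12.5000 = -8.8770.

-8.8770


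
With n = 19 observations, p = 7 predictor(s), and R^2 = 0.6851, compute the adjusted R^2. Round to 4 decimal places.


Plug in: Adj R^2 = 1 - (1 - 0.6851) * 18/11.
= 1 - 0.3149 * 18/11
= 1 - 5.6682 / 11
= 1 - 0.5153 = 0.4847.

0.4847


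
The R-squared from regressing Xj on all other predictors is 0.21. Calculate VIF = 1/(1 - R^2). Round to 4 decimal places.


Using VIF = 1/(1 - R^2_j):
1 - 0.21 = 0.79.
VIF = 1.2658.

1.2658


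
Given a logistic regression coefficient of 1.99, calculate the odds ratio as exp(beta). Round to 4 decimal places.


The odds ratio is computed as:
OR = e^(1.99) = 7.3155.

7.3155


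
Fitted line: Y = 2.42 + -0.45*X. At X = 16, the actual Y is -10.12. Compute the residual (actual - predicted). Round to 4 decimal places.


Fitted value at X = 16 is yhat = 2.42 + -0.45*16 = -4.7800.
Residual = -10.12 - -4.7800 = -5.3400.

-5.3400


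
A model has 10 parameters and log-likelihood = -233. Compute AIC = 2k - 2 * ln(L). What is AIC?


AIC = 2*10 - 2*(-233).
= 20 + 466 = 486.

486


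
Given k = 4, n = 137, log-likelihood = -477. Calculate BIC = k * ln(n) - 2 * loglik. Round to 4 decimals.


Compute k*ln(n) = 4*ln(137) = 4*4.919981 = 19.679924.
Then -2*loglik = 954.
BIC = 19.679924 + 954 = 973.679924, which rounds to 973.6799.

973.6799


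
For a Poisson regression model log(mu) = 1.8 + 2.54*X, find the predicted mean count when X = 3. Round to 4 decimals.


Linear predictor: eta = 1.8 + (2.54)(3) = 9.4200.
Expected count: mu = exp(9.4200) = 12332.5822.

12332.5822


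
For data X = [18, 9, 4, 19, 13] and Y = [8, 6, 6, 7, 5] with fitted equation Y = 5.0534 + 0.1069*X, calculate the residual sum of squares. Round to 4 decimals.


Predicted values from Y = 5.0534 + 0.1069*X.
Residuals: [1.0224, -0.0155, 0.5190, -0.0845, -1.4431].
SSres = 3.4046.

3.4046


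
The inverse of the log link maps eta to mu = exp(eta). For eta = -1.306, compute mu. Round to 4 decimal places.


mu = exp(eta) = exp(-1.306).
= 0.2709.

0.2709


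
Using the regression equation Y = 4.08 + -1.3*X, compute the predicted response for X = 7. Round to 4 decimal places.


Substitute X = 7 into the equation:
Y = 4.08 + -1.3 * 7 = 4.08 + -9.1000 = -5.0200.

-5.0200


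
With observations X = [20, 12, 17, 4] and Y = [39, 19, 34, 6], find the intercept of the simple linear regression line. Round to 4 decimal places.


Compute b1 = 2.1227 from the OLS formula.
With xbar = 13.2500 and ybar = 24.5000, the intercept is:
b0 = 24.5000 - 2.1227 * 13.2500 = -3.6252.

-3.6252


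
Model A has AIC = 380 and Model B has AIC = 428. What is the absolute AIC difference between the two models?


Compute |380 - 428| = 48.
Model A has the smaller AIC.

48


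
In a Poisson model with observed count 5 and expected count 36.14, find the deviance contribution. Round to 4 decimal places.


First: ln(5/36.14) = -1.977962.
Then: 5 * -1.977962 = -9.889810.
y - mu = 5 - 36.14 = -31.14.
D = 2(-9.889810 - -31.14) = 42.500380, which rounds to 42.5004.

42.5004


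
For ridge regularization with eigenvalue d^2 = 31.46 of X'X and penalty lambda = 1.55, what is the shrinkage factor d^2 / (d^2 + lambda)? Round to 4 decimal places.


Denominator = d^2 + lambda = 31.46 + 1.55 = 33.0100.
Shrinkage = 31.46 / 33.0100 = 0.9530.

0.9530


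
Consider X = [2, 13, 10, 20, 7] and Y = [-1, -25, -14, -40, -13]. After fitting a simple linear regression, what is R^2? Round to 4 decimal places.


Fit the OLS line: b0 = 3.8300, b1 = -2.1567.
SSres = 18.3488.
SStot = 861.2000.
R^2 = 1 - 18.3488/861.2000 = 0.9787.

0.9787


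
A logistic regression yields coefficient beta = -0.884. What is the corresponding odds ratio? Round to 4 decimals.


exp(-0.884) = 0.4131.
So the odds ratio is 0.4131.

0.4131


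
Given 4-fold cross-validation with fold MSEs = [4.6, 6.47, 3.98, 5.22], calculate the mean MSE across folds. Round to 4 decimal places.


Add all fold MSEs: 20.2700.
Divide by k = 4: 20.2700/4 = 5.0675.

5.0675


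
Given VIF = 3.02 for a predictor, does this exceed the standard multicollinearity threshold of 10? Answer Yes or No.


The threshold is 10.
VIF = 3.02 is < 10.
Multicollinearity indication: No.

No


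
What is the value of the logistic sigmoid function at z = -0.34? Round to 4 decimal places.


First, exp(0.3400) = 1.4049.
Then sigma(z) = 1/(1 + 1.4049) = 0.4158.

0.4158


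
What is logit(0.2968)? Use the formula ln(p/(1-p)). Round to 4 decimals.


The odds are p/(1-p) = 0.2968 / 0.7032 = 0.4221.
logit(p) = ln(0.4221) = -0.8626.

-0.8626


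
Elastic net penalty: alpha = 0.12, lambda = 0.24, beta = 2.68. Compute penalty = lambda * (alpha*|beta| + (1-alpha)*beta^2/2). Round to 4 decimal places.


L1 component = 0.12 * |2.68| = 0.3216.
L2 component = 0.88 * 2.68^2 / 2 = 3.1603.
Penalty = 0.24 * (0.3216 + 3.1603) = 0.24 * 3.4819 = 0.8356.

0.8356


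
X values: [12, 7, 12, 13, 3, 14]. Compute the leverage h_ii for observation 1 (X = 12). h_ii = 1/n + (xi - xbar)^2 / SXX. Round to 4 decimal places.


n = 6, xbar = 10.1667.
SXX = sum((xi - xbar)^2) = 90.8333.
h = 1/6 + (12 - 10.1667)^2 / 90.8333 = 0.2037.

0.2037


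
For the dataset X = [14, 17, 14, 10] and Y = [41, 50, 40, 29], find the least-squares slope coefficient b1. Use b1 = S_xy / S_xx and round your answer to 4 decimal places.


Calculate xbar = 13.7500, ybar = 40.0000.
S_xx = 24.7500, S_xy = 74.0000.
Using b1 = S_xy / S_xx = 74.0000 / 24.7500, we get b1 = 2.9899.

2.9899


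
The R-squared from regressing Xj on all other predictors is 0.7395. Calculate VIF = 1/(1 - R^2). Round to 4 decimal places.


Denominator: 1 - 0.7395 = 0.2605.
VIF = 1 / 0.2605 = 3.8388.

3.8388


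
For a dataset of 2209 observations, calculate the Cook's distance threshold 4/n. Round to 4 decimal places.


Using the rule of thumb:
Threshold = 4 / 2209 = 0.0018.

0.0018


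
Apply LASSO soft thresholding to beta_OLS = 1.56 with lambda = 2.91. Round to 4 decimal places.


|beta_OLS| = 1.56.
lambda = 2.91.
Since |beta| <= lambda, the coefficient is set to 0.
Result = 0.0000.

0.0000


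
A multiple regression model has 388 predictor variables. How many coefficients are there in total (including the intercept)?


Each predictor gets one coefficient, plus one intercept.
Total parameters = 388 + 1 = 389.

389


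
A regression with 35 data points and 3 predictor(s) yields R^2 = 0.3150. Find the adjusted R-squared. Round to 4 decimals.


Adjusted R^2 = 1 - (1 - R^2) * (n-1)/(n-p-1).
(1 - R^2) = 0.6850.
(n-1)/(n-p-1) = 34/31.
(1 - R^2) * (n-1) = 0.6850 * 34 = 23.2900.
Divide by (n-p-1): 23.2900 / 31 = 0.7513.
Adj R^2 = 1 - 0.7513 = 0.2487.

0.2487


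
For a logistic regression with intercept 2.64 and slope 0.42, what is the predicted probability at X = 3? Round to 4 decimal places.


Compute z = 2.64 + (0.42)(3) = 3.9000.
exp(-z) = 0.0202.
P = 1/(1 + 0.0202) = 0.9802.

0.9802


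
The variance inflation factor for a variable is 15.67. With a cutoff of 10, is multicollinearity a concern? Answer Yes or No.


The threshold is 10.
VIF = 15.67 is >= 10.
Multicollinearity indication: Yes.

Yes


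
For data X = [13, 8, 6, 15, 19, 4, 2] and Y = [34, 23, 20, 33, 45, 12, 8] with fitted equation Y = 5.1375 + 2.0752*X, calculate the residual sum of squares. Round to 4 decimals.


Compute predicted values, then residuals = yi - yhat_i.
Residuals: [1.8849, 1.2609, 2.4113, -3.2655, 0.4337, -1.4383, -1.2879].
SSres = sum(residual^2) = 25.5361.

25.5361


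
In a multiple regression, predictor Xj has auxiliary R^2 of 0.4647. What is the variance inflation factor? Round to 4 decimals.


Denominator: 1 - 0.4647 = 0.5353.
VIF = 1 / 0.5353 = 1.8681.

1.8681


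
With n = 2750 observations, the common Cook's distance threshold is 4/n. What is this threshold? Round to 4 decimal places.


Using the rule of thumb:
Threshold = 4 / 2750 = 0.0015.

0.0015


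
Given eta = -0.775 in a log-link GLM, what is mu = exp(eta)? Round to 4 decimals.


The inverse log link gives:
mu = exp(-0.775) = 0.4607.

0.4607


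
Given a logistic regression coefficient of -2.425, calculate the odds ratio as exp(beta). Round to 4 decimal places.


The odds ratio is computed as:
OR = e^(-2.425) = 0.0885.

0.0885


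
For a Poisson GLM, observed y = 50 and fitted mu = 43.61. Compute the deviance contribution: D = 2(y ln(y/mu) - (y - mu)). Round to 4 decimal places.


Compute y*ln(y/mu) = 50*ln(50/43.61) = 50*0.136737 = 6.836850.
y - mu = 6.39.
D = 2*(6.836850 - (6.39)) = 0.893700, which rounds to 0.8937.

0.8937


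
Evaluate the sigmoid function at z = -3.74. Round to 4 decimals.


First, exp(3.7400) = 42.0980.
Then sigma(z) = 1/(1 + 42.0980) = 0.0232.

0.0232


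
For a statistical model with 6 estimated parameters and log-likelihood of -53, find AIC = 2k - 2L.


AIC = 2*6 - 2*(-53).
= 12 + 106 = 118.

118


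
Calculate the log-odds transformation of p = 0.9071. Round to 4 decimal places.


Compute the odds: 0.9071/0.0929 = 9.7643.
Take the natural log: ln(9.7643) = 2.2787.

2.2787


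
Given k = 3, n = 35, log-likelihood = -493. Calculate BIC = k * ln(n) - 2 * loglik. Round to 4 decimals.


ln(35) = 3.555348.
k * ln(n) = 3 * 3.555348 = 10.666044.
-2L = 986.
BIC = 10.666044 + 986 = 996.666044, which rounds to 996.6660.

996.6660


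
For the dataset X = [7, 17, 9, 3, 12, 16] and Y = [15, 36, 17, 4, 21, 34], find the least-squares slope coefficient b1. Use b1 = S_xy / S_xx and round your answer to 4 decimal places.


First compute the means: xbar = 10.6667, ybar = 21.1667.
Then S_xx = sum((xi - xbar)^2) = 145.3333.
S_xy = sum((xi - xbar)(yi - ybar)) = 323.3333.
b1 = S_xy / S_xx = 323.3333 / 145.3333 = 2.2248.

2.2248


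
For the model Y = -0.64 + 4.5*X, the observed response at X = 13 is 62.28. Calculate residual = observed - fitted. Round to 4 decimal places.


Fitted value at X = 13 is yhat = -0.64 + 4.5*13 = 57.8600.
Residual = 62.28 - 57.8600 = 4.4200.

4.4200


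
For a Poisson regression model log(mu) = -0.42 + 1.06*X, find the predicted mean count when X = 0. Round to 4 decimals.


Compute eta = -0.42 + 1.06 * 0 = -0.4200.
Apply inverse link: mu = e^-0.4200 = 0.6570.

0.6570


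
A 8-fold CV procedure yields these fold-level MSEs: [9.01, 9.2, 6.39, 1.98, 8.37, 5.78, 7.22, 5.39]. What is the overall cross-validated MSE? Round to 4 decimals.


Total MSE across folds = 53.3400.
CV-MSE = 53.3400/8 = 6.6675.

6.6675


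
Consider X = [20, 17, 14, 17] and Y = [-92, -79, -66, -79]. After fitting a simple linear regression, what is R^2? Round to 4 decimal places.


After computing the OLS fit (b0=-5.3333, b1=-4.3333):
SSres = 0.0000, SStot = 338.0000.
R^2 = 1 - 0.0000/338.0000 = 1.0000.

1.0000


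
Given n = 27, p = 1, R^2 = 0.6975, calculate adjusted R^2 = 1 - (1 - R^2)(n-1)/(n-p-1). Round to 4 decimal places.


Adjusted R^2 = 1 - (1 - R^2) * (n-1)/(n-p-1).
(1 - R^2) = 0.3025.
(n-1)/(n-p-1) = 26/25.
(1 - R^2) * (n-1) = 0.3025 * 26 = 7.8650.
Divide by (n-p-1): 7.8650 / 25 = 0.3146.
Adj R^2 = 1 - 0.3146 = 0.6854.

0.6854


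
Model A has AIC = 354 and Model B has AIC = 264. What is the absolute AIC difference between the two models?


|AIC_A - AIC_B| = |354 - 264| = 90.
Model B is preferred (lower AIC).

90


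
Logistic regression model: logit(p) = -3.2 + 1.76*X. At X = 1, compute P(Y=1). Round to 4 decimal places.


Linear predictor: z = -3.2 + 1.76 * 1 = -1.4400.
P = 1/(1 + exp(1.4400)) = 1/(1 + 4.2207) = 0.1915.

0.1915


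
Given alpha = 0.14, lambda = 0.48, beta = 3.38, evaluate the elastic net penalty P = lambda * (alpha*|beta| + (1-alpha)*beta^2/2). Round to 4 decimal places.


L1 component = 0.14 * |3.38| = 0.4732.
L2 component = 0.86 * 3.38^2 / 2 = 4.9125.
Penalty = 0.48 * (0.4732 + 4.9125) = 0.48 * 5.3857 = 2.5851.

2.5851


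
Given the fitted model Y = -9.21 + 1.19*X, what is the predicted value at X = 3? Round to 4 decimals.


Substitute X = 3 into the equation:
Y = -9.21 + 1.19 * 3 = -9.21 + 3.5700 = -5.6400.

-5.6400


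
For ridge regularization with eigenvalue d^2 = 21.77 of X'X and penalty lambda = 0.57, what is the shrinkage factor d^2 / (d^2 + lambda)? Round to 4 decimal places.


Denominator = d^2 + lambda = 21.77 + 0.57 = 22.3400.
Shrinkage = 21.77 / 22.3400 = 0.9745.

0.9745


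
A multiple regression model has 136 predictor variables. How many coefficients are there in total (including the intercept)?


Each predictor gets one coefficient, plus one intercept.
Total parameters = 136 + 1 = 137.

137


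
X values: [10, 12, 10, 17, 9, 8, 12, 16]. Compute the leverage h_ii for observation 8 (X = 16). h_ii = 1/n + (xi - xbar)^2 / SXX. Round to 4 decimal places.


Compute xbar = 11.7500 with n = 8 observations.
SXX = 73.5000.
Leverage = 1/8 + (16 - 11.7500)^2/73.5000 = 0.3707.

0.3707


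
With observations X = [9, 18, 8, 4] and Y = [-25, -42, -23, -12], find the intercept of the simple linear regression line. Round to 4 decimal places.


The slope is b1 = -2.0859.
Sample means are xbar = 9.7500 and ybar = -25.5000.
Intercept: b0 = -25.5000 - (-2.0859)(9.7500) = -5.1623.

-5.1623


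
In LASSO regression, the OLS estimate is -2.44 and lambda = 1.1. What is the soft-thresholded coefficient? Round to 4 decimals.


|beta_OLS| = 2.44.
lambda = 1.1.
Since |beta| > lambda, coefficient = sign(beta)*(|beta| - lambda) = -1.3400.
Result = -1.3400.

-1.3400


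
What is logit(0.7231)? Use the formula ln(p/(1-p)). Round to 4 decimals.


The odds are p/(1-p) = 0.7231 / 0.2769 = 2.6114.
logit(p) = ln(2.6114) = 0.9599.

0.9599


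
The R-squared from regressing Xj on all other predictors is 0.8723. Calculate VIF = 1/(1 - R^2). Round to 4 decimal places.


VIF = 1 / (1 - 0.8723).
= 1 / 0.1277 = 7.8309.

7.8309


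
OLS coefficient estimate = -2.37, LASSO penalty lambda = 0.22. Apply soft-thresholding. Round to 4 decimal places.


|beta_OLS| = 2.37.
lambda = 0.22.
Since |beta| > lambda, coefficient = sign(beta)*(|beta| - lambda) = -2.1500.
Result = -2.1500.

-2.1500


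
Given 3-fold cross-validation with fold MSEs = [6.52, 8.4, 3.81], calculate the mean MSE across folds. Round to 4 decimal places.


Add all fold MSEs: 18.7300.
Divide by k = 3: 18.7300/3 = 6.2433.

6.2433


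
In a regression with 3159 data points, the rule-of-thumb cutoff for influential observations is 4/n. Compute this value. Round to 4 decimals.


Cook's distance cutoff = 4/n = 4/3159.
= 0.0013.

0.0013


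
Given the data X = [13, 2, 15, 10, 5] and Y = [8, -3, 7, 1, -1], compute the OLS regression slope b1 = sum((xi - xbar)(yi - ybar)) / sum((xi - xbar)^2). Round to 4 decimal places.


Calculate xbar = 9.0000, ybar = 2.4000.
S_xx = 118.0000, S_xy = 100.0000.
Using b1 = S_xy / S_xx = 100.0000 / 118.0000, we get b1 = 0.8475.

0.8475


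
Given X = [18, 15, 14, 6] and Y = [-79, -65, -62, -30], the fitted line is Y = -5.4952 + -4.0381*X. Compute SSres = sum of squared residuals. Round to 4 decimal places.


Compute predicted values, then residuals = yi - yhat_i.
Residuals: [-0.8190, 1.0667, 0.0286, -0.2762].
SSres = sum(residual^2) = 1.8857.

1.8857


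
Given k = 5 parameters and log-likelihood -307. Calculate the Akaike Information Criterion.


AIC = 2k - 2*loglik = 2(5) - 2(-307).
= 10 + 614 = 624.

624


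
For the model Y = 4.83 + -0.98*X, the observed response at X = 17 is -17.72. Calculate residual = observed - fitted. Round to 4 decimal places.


Predicted = 4.83 + -0.98 * 17 = -11.8300.
Residual = -17.72 - -11.8300 = -5.8900.

-5.8900


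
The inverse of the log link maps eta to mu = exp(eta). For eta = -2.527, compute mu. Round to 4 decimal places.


mu = exp(eta) = exp(-2.527).
= 0.0799.

0.0799


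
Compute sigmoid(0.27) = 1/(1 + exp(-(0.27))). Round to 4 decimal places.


Compute exp(-0.2700) = 0.7634.
Sigmoid = 1 / (1 + 0.7634) = 1 / 1.7634 = 0.5671.

0.5671


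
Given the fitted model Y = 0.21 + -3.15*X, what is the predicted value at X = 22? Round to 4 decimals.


Predicted value:
Y = 0.21 + (-3.15)(22) = 0.21 + -69.3000 = -69.0900.

-69.0900


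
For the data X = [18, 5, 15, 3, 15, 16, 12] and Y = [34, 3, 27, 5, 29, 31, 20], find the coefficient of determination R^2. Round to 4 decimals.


The fitted line is Y = -4.5143 + 2.1500*X.
SSres = 24.9286, SStot = 949.4286.
R^2 = 1 - SSres/SStot = 0.9737.

0.9737


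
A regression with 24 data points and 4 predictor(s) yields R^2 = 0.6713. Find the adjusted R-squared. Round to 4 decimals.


Plug in: Adj R^2 = 1 - (1 - 0.6713) * 23/19.
= 1 - 0.3287 * 23/19
= 1 - 7.5601 / 19
= 1 - 0.3979 = 0.6021.

0.6021


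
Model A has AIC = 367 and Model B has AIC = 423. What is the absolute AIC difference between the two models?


Compute |367 - 423| = 56.
Model A has the smaller AIC.

56


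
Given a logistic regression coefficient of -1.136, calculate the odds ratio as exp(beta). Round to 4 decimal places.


The odds ratio is computed as:
OR = e^(-1.136) = 0.3211.

0.3211


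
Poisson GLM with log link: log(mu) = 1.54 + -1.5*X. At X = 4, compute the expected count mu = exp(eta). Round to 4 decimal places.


Linear predictor: eta = 1.54 + (-1.5)(4) = -4.4600.
Expected count: mu = exp(-4.4600) = 0.0116.

0.0116


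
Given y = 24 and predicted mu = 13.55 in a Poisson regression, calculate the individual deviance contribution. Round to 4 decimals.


First: ln(24/13.55) = 0.571667.
Then: 24 * 0.571667 = 13.720008.
y - mu = 24 - 13.55 = 10.45.
D = 2(13.720008 - 10.45) = 6.540016, which rounds to 6.5400.

6.5400


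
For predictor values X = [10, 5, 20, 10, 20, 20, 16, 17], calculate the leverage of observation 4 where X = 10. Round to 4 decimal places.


Mean of X: xbar = 14.7500.
SXX = 229.5000.
For X = 10: h = 1/8 + (10 - 14.7500)^2/229.5000 = 0.2233.

0.2233


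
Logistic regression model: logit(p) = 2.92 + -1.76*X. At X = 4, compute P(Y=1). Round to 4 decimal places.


Linear predictor: z = 2.92 + -1.76 * 4 = -4.1200.
P = 1/(1 + exp(4.1200)) = 1/(1 + 61.5592) = 0.0160.

0.0160


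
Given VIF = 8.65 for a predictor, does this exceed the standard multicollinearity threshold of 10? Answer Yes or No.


Check: VIF = 8.65 vs threshold = 10.
Since 8.65 < 10, the answer is No.

No


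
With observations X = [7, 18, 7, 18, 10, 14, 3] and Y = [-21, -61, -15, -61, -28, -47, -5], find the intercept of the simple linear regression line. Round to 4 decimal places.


First find the slope: b1 = -3.8382.
Means: xbar = 11.0000, ybar = -34.0000.
b0 = ybar - b1 * xbar = -34.0000 - -3.8382 * 11.0000 = 8.2206.

8.2206


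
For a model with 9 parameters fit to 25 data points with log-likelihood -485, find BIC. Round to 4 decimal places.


k * ln(n) = 9 * ln(25) = 9 * 3.218876 = 28.969884.
-2 * loglik = -2 * (-485) = 970.
BIC = 28.969884 + 970 = 998.969884, which rounds to 998.9699.

998.9699


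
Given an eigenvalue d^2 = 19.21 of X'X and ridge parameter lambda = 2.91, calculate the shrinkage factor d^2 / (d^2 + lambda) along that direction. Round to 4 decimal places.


d^2 + lambda = 19.21 + 2.91 = 22.1200.
Shrinkage factor = 19.21/22.1200 = 0.8684.

0.8684


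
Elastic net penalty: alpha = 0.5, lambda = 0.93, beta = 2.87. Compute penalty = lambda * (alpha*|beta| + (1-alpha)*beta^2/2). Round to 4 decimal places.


Compute:
L1 = 0.5 * 2.87 = 1.4350.
L2 = 0.5 * 2.87^2 / 2 = 2.0592.
Penalty = 0.93 * (1.4350 + 2.0592) = 3.2496.

3.2496


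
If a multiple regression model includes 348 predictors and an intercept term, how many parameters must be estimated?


Each predictor gets one coefficient, plus one intercept.
Total parameters = 348 + 1 = 349.

349


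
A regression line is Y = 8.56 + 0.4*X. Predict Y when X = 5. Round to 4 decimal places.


Substitute X = 5 into the equation:
Y = 8.56 + 0.4 * 5 = 8.56 + 2.0000 = 10.5600.

10.5600


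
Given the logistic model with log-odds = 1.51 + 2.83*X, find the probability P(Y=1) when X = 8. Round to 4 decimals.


Linear predictor: z = 1.51 + 2.83 * 8 = 24.1500.
P = 1/(1 + exp(-24.1500)) = 1/(1 + 0.0000) = 1.0000.

1.0000


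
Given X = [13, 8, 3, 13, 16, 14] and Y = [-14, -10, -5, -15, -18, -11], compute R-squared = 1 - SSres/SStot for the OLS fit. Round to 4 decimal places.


Fit the OLS line: b0 = -2.5559, b1 = -0.8607.
SSres = 17.7707.
SStot = 102.8333.
R^2 = 1 - 17.7707/102.8333 = 0.8272.

0.8272


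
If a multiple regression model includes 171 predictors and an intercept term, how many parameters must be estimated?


Each predictor gets one coefficient, plus one intercept.
Total parameters = 171 + 1 = 172.

172


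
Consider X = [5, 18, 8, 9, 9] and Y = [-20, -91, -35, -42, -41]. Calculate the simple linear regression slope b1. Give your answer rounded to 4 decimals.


First compute the means: xbar = 9.8000, ybar = -45.8000.
Then S_xx = sum((xi - xbar)^2) = 94.8000.
S_xy = sum((xi - xbar)(yi - ybar)) = -520.8000.
b1 = S_xy / S_xx = -520.8000 / 94.8000 = -5.4937.

-5.4937


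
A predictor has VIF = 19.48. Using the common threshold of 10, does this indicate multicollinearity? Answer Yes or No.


Check: VIF = 19.48 vs threshold = 10.
Since 19.48 >= 10, the answer is Yes.

Yes


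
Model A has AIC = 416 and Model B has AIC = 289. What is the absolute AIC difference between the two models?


Compute |416 - 289| = 127.
Model B has the smaller AIC.

127


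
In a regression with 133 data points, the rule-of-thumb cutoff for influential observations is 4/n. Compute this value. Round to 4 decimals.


Using the rule of thumb:
Threshold = 4 / 133 = 0.0301.

0.0301


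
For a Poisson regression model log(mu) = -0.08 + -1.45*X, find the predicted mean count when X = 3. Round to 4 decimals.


Linear predictor: eta = -0.08 + (-1.45)(3) = -4.4300.
Expected count: mu = exp(-4.4300) = 0.0119.

0.0119


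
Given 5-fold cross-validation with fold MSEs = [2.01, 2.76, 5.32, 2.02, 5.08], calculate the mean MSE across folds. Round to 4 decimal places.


Add all fold MSEs: 17.1900.
Divide by k = 5: 17.1900/5 = 3.4380.

3.4380


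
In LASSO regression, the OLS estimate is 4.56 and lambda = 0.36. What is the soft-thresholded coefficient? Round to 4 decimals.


Absolute value: |4.56| = 4.56.
Compare to lambda = 0.36.
Since |beta| > lambda, coefficient = sign(beta)*(|beta| - lambda) = 4.2000.

4.2000


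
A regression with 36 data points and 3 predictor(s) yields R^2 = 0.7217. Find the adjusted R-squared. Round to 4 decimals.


Plug in: Adj R^2 = 1 - (1 - 0.7217) * 35/32.
= 1 - 0.2783 * 35/32
= 1 - 9.7405 / 32
= 1 - 0.3044 = 0.6956.

0.6956


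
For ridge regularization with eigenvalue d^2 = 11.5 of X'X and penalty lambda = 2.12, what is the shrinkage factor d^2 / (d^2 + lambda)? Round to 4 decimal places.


d^2 + lambda = 11.5 + 2.12 = 13.6200.
Shrinkage factor = 11.5/13.6200 = 0.8443.

0.8443


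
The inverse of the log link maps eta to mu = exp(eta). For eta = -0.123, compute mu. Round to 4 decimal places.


mu = exp(eta) = exp(-0.123).
= 0.8843.

0.8843


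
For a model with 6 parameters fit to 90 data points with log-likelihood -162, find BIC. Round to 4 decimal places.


ln(90) = 4.499810.
k * ln(n) = 6 * 4.499810 = 26.998860.
-2L = 324.
BIC = 26.998860 + 324 = 350.998860, which rounds to 350.9989.

350.9989


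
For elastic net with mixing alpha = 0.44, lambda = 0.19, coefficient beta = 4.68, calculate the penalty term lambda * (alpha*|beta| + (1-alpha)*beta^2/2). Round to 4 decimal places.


L1 component = 0.44 * |4.68| = 2.0592.
L2 component = 0.56 * 4.68^2 / 2 = 6.1327.
Penalty = 0.19 * (2.0592 + 6.1327) = 0.19 * 8.1919 = 1.5565.

1.5565


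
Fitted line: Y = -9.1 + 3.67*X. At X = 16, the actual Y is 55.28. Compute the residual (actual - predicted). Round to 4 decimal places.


Predicted = -9.1 + 3.67 * 16 = 49.6200.
Residual = 55.28 - 49.6200 = 5.6600.

5.6600


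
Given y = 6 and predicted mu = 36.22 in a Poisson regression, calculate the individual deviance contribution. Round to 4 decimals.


First: ln(6/36.22) = -1.797852.
Then: 6 * -1.797852 = -10.787112.
y - mu = 6 - 36.22 = -30.22.
D = 2(-10.787112 - -30.22) = 38.865776, which rounds to 38.8658.

38.8658


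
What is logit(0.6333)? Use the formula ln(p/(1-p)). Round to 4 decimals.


1 - p = 0.3667.
p/(1-p) = 1.7270.
logit = ln(1.7270) = 0.5464.

0.5464


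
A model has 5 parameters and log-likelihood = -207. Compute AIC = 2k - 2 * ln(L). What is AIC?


Compute:
2k = 2*5 = 10.
-2*loglik = -2*(-207) = 414.
AIC = 10 + 414 = 424.

424


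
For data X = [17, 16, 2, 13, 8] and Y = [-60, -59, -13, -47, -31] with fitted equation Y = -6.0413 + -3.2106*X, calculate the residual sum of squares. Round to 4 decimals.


For each point, residual = actual - predicted.
Residuals: [0.6215, -1.5891, -0.5375, 0.7791, 0.7261].
Sum of squared residuals = 4.3346.

4.3346


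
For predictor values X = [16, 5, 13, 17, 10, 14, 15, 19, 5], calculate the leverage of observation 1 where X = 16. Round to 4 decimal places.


n = 9, xbar = 12.6667.
SXX = sum((xi - xbar)^2) = 202.0000.
h = 1/9 + (16 - 12.6667)^2 / 202.0000 = 0.1661.

0.1661


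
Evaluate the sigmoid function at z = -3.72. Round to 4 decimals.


Compute exp(3.7200) = 41.2644.
Sigmoid = 1 / (1 + 41.2644) = 1 / 42.2644 = 0.0237.

0.0237


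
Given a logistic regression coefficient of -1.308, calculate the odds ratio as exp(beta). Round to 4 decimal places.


The odds ratio is computed as:
OR = e^(-1.308) = 0.2704.

0.2704


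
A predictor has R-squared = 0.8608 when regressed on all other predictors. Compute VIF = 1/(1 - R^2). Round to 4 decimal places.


Denominator: 1 - 0.8608 = 0.1392.
VIF = 1 / 0.1392 = 7.1839.

7.1839


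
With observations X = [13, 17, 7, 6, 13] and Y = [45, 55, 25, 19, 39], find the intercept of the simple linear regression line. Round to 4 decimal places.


Compute b1 = 3.1415 from the OLS formula.
With xbar = 11.2000 and ybar = 36.6000, the intercept is:
b0 = 36.6000 - 3.1415 * 11.2000 = 1.4151.

1.4151


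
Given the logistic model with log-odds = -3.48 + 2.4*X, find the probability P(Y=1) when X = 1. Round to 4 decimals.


Compute z = -3.48 + (2.4)(1) = -1.0800.
exp(-z) = 2.9447.
P = 1/(1 + 2.9447) = 0.2535.

0.2535


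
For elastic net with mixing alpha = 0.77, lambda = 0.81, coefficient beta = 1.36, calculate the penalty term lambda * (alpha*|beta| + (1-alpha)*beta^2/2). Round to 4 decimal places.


alpha * |beta| = 0.77 * 1.36 = 1.0472.
(1-alpha) * beta^2/2 = 0.23 * 1.8496/2 = 0.2127.
Total = 0.81 * (1.0472 + 0.2127) = 1.0205.

1.0205


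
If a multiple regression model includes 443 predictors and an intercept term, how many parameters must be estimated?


Each predictor gets one coefficient, plus one intercept.
Total parameters = 443 + 1 = 444.

444


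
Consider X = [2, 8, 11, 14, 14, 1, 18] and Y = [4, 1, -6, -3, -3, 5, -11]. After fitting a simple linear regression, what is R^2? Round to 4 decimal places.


Fit the OLS line: b0 = 6.0873, b1 = -0.8178.
SSres = 28.7107.
SStot = 192.8571.
R^2 = 1 - 28.7107/192.8571 = 0.8511.

0.8511


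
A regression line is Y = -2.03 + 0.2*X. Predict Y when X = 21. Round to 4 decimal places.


Plug X = 21 into Y = -2.03 + 0.2*X:
Y = -2.03 + 4.2000 = 2.1700.

2.1700


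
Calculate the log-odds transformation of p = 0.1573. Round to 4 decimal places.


The odds are p/(1-p) = 0.1573 / 0.8427 = 0.1867.
logit(p) = ln(0.1867) = -1.6785.

-1.6785


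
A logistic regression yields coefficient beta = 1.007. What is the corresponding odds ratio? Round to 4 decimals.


Odds ratio = exp(beta) = exp(1.007).
= 2.7374.

2.7374


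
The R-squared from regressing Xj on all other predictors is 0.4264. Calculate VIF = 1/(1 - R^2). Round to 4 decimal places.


VIF = 1 / (1 - 0.4264).
= 1 / 0.5736 = 1.7434.

1.7434


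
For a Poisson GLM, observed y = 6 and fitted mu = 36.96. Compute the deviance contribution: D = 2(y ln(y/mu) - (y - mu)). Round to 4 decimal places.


y/mu = 6/36.96 = 0.162338 (approx.), and ln(6/36.96) = -1.818077.
y * ln(y/mu) = 6 * -1.818077 = -10.908462.
y - mu = -30.96.
D = 2 * (-10.908462 - -30.96) = 40.103076, which rounds to 40.1031.

40.1031


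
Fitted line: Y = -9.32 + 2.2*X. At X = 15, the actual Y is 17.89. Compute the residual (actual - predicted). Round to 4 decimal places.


Predicted = -9.32 + 2.2 * 15 = 23.6800.
Residual = 17.89 - 23.6800 = -5.7900.

-5.7900


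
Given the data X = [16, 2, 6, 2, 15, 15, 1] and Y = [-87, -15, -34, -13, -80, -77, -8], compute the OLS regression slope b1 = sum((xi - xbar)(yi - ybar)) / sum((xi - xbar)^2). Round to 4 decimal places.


The sample means are xbar = 8.1429 and ybar = -44.8571.
Compute S_xx = 286.8571 and S_xy = -1458.1429.
Slope b1 = S_xy / S_xx = -1458.1429 / 286.8571 = -5.0832.

-5.0832


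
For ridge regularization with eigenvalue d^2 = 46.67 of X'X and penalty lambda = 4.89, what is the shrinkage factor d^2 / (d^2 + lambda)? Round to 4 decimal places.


Compute the denominator: 46.67 + 4.89 = 51.5600.
Shrinkage factor = 46.67 / 51.5600 = 0.9052.

0.9052


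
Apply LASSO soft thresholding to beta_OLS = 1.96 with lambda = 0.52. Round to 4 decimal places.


Absolute value: |1.96| = 1.96.
Compare to lambda = 0.52.
Since |beta| > lambda, coefficient = sign(beta)*(|beta| - lambda) = 1.4400.

1.4400


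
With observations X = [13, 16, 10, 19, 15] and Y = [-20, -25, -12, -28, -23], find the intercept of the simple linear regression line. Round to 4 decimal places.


The slope is b1 = -1.7743.
Sample means are xbar = 14.6000 and ybar = -21.6000.
Intercept: b0 = -21.6000 - (-1.7743)(14.6000) = 4.3053.

4.3053


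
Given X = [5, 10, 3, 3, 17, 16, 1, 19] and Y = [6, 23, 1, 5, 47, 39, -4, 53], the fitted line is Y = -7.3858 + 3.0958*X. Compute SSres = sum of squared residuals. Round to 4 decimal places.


For each point, residual = actual - predicted.
Residuals: [-2.0932, -0.5722, -0.9016, 3.0984, 1.7572, -3.1470, 0.2900, 1.5656].
Sum of squared residuals = 30.6484.

30.6484


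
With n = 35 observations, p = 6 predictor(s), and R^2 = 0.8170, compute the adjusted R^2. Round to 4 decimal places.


Plug in: Adj R^2 = 1 - (1 - 0.8170) * 34/28.
= 1 - 0.1830 * 34/28
= 1 - 6.2220 / 28
= 1 - 0.2222 = 0.7778.

0.7778


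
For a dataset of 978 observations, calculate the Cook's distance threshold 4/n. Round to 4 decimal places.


The threshold is 4/n.
4/978 = 0.0041.

0.0041


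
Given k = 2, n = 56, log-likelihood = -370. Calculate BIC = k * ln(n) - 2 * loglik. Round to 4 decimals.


Compute k*ln(n) = 2*ln(56) = 2*4.025352 = 8.050704.
Then -2*loglik = 740.
BIC = 8.050704 + 740 = 748.050704, which rounds to 748.0507.

748.0507


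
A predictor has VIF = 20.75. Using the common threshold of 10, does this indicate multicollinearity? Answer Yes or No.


Compare VIF = 20.75 to the threshold of 10.
20.75 >= 10, so the answer is Yes.

Yes


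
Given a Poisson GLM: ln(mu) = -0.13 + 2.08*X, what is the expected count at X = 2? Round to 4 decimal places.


Linear predictor: eta = -0.13 + (2.08)(2) = 4.0300.
Expected count: mu = exp(4.0300) = 56.2609.

56.2609


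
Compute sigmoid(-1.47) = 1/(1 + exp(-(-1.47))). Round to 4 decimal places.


exp(1.4700) = 4.3492.
1 + exp(-z) = 5.3492.
sigmoid = 1/5.3492 = 0.1869.

0.1869


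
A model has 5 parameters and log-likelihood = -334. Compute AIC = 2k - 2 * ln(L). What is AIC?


AIC = 2*5 - 2*(-334).
= 10 + 668 = 678.

678


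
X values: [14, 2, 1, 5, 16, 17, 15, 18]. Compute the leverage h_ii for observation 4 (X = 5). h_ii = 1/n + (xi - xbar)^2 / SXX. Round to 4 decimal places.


n = 8, xbar = 11.0000.
SXX = sum((xi - xbar)^2) = 352.0000.
h = 1/8 + (5 - 11.0000)^2 / 352.0000 = 0.2273.

0.2273


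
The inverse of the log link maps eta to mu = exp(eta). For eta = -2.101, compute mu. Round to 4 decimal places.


mu = exp(eta) = exp(-2.101).
= 0.1223.

0.1223


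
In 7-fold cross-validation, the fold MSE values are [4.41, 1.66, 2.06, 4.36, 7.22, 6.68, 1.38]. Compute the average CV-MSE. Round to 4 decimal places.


Add all fold MSEs: 27.7700.
Divide by k = 7: 27.7700/7 = 3.9671.

3.9671


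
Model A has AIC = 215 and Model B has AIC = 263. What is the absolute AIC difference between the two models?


Compute |215 - 263| = 48.
Model A has the smaller AIC.

48


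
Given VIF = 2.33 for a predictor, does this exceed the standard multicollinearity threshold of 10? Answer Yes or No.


Compare VIF = 2.33 to the threshold of 10.
2.33 < 10, so the answer is No.

No


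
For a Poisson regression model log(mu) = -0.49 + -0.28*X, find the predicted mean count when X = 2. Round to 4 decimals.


eta = -0.49 + -0.28 * 2 = -1.0500.
mu = exp(-1.0500) = 0.3499.

0.3499


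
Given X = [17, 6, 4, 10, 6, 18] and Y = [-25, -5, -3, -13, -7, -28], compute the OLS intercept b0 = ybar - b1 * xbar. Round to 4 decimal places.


Compute b1 = -1.7668 from the OLS formula.
With xbar = 10.1667 and ybar = -13.5000, the intercept is:
b0 = -13.5000 - -1.7668 * 10.1667 = 4.4627.

4.4627


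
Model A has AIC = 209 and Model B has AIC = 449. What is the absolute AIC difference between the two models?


Compute |209 - 449| = 240.
Model A has the smaller AIC.

240


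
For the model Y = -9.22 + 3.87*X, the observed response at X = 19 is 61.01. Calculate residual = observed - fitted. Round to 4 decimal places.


Fitted value at X = 19 is yhat = -9.22 + 3.87*19 = 64.3100.
Residual = 61.01 - 64.3100 = -3.3000.

-3.3000


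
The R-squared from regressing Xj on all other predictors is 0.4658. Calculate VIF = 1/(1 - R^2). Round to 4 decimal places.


Denominator: 1 - 0.4658 = 0.5342.
VIF = 1 / 0.5342 = 1.8720.

1.8720


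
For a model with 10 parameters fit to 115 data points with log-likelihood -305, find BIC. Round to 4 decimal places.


k * ln(n) = 10 * ln(115) = 10 * 4.744932 = 47.449320.
-2 * loglik = -2 * (-305) = 610.
BIC = 47.449320 + 610 = 657.449320, which rounds to 657.4493.

657.4493


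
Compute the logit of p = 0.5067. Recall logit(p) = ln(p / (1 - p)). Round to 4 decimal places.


1 - p = 0.4933.
p/(1-p) = 1.0272.
logit = ln(1.0272) = 0.0268.

0.0268


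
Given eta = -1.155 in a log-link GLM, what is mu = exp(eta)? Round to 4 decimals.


mu = exp(eta) = exp(-1.155).
= 0.3151.

0.3151


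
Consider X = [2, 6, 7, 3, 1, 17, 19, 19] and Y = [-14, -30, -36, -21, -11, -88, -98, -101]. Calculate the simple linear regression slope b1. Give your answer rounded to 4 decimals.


The sample means are xbar = 9.2500 and ybar = -49.8750.
Compute S_xx = 425.5000 and S_xy = -2120.2500.
Slope b1 = S_xy / S_xx = -2120.2500 / 425.5000 = -4.9830.

-4.9830


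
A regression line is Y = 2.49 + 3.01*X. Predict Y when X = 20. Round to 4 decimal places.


Predicted value:
Y = 2.49 + (3.01)(20) = 2.49 + 60.2000 = 62.6900.

62.6900
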